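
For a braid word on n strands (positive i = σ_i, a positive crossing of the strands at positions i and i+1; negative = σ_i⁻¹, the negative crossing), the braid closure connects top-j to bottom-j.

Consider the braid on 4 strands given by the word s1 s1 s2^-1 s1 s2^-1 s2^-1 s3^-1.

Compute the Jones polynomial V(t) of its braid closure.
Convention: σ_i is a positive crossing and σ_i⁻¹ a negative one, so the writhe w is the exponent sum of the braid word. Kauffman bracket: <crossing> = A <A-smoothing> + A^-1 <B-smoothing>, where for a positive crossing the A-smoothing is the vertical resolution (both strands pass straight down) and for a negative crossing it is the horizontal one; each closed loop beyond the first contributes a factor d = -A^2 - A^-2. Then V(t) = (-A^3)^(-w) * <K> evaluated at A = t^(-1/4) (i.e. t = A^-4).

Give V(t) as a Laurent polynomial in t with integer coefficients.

The presented braid s1 s1 s2^-1 s1 s2^-1 s2^-1 s3^-1 on 4 strands reduces by inverse Markov moves (closure unchanged at each step):
  Destabilize: the word has the form β·s3^-1 where s3^-1 occurs only as the final letter (β ∈ B_3); drop it and the last strand → 3 strands.
Reduced to β = s1 s1 s2^-1 s1 s2^-1 s2^-1 on 3 strands, 6 crossings.
Compute on β:
Braid: s1 s1 s2^-1 s1 s2^-1 s2^-1 on 3 strands, 6 crossings.
Writhe w = (#positive) - (#negative) = 3 - 3 = 0.
Enumerate smoothing states for the bracket polynomial. There are 2^6 = 64 states.
Smooth each crossing (0=||, 1=⌣⌢); contribution A^(Σ sign_k(1-2s_k)) * d^(L-1).
Tabulate the states by total A-exponent and number of loops L (A-exp: L × count):
  A^6: L=4 ×1
  A^4: L=3 ×6
  A^2: L=2 ×14, L=4 ×1
  A^0: L=1 ×13, L=3 ×7
  A^-2: L=2 ×14, L=4 ×1
  A^-4: L=3 ×6
  A^-6: L=4 ×1
Each group contributes A^e * Σ count * d^(L-1):
Powers of d = -A^2 - A^-2: d^2 = A^4 + 2 + A^-4; d^3 = -A^6 - 3*A^2 - 3*A^-2 - A^-6.
  A^6 * (d^3) = -A^12 - 3*A^8 - 3*A^4 - 1
  A^4 * (6*d^2) = 6*A^8 + 12*A^4 + 6
  A^2 * (14*d + d^3) = -A^8 - 17*A^4 - 17 - A^-4
  A^0 * (13 + 7*d^2) = 7*A^4 + 27 + 7*A^-4
  A^-2 * (14*d + d^3) = -A^4 - 17 - 17*A^-4 - A^-8
  A^-4 * (6*d^2) = 6 + 12*A^-4 + 6*A^-8
  A^-6 * (d^3) = -1 - 3*A^-4 - 3*A^-8 - A^-12
Summing the groups: <K> = -A^12 + 2*A^8 - 2*A^4 + 3 - 2*A^-4 + 2*A^-8 - A^-12
Normalise by the writhe: (-A^3)^(-w) = (-A^3)^(0) = 1, so f(A) = 1 * <K> = -A^12 + 2*A^8 - 2*A^4 + 3 - 2*A^-4 + 2*A^-8 - A^-12.
Substitute A = t^(-1/4), i.e. A^e → t^(-e/4): V(t) = -t^3 + 2*t^2 - 2*t + 3 - 2*t^-1 + 2*t^-2 - t^-3

Answer: -t^3 + 2*t^2 - 2*t + 3 - 2*t^-1 + 2*t^-2 - t^-3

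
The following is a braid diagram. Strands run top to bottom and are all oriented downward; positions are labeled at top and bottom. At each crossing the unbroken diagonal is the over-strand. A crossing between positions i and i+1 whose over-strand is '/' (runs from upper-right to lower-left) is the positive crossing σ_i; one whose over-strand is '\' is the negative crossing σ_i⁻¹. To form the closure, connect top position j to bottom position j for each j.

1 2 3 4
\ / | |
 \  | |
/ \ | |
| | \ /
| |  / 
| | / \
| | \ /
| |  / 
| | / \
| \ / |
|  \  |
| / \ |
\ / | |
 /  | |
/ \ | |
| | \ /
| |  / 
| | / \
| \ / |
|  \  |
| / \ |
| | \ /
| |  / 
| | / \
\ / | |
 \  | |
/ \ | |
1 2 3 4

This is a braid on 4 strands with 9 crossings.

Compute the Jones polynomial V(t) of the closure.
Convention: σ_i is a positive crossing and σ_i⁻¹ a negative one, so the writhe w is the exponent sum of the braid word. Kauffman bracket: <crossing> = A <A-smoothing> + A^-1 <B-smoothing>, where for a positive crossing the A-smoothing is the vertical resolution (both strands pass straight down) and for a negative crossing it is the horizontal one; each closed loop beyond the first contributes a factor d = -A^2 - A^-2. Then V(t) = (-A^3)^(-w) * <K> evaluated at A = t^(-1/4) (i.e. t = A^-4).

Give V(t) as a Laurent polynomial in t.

Reading the diagram top to bottom ('/'-over between positions i,i+1 = s_i, '\'-over = s_i^-1): braid word = s1^-1 s3 s3 s2^-1 s1 s3 s2^-1 s3 s1^-1.
Braid: s1^-1 s3 s3 s2^-1 s1 s3 s2^-1 s3 s1^-1 on 4 strands, 9 crossings.
Writhe w = (#positive) - (#negative) = 5 - 4 = 1.
Enumerate smoothing states for the bracket polynomial. There are 2^9 = 512 states.
For each crossing: s=0 is the vertical smoothing, s=1 horizontal. Crossing k contributes A^(sign_k * (1 - 2*s_k)); loop factor d = -A^2 - A^-2.
Tabulate the states by total A-exponent and number of loops L (A-exp: L × count):
  A^9: L=4 ×1
  A^7: L=3 ×9
  A^5: L=2 ×29, L=4 ×7
  A^3: L=1 ×30, L=3 ×52, L=5 ×2
  A^1: L=2 ×83, L=4 ×43
  A^-1: L=1 ×11, L=3 ×93, L=5 ×22
  A^-3: L=2 ×19, L=4 ×58, L=6 ×7
  A^-5: L=3 ×15, L=5 ×20, L=7 ×1
  A^-7: L=4 ×6, L=6 ×3
  A^-9: L=5 ×1
Each group contributes A^e * Σ count * d^(L-1):
Powers of d = -A^2 - A^-2: d^2 = A^4 + 2 + A^-4; d^3 = -A^6 - 3*A^2 - 3*A^-2 - A^-6; d^4 = A^8 + 4*A^4 + 6 + 4*A^-4 + A^-8; d^5 = -A^10 - 5*A^6 - 10*A^2 - 10*A^-2 - 5*A^-6 - A^-10; d^6 = A^12 + 6*A^8 + 15*A^4 + 20 + 15*A^-4 + 6*A^-8 + A^-12.
  A^9 * (d^3) = -A^15 - 3*A^11 - 3*A^7 - A^3
  A^7 * (9*d^2) = 9*A^11 + 18*A^7 + 9*A^3
  A^5 * (29*d + 7*d^3) = -7*A^11 - 50*A^7 - 50*A^3 - 7*A^-1
  A^3 * (30 + 52*d^2 + 2*d^4) = 2*A^11 + 60*A^7 + 146*A^3 + 60*A^-1 + 2*A^-5
  A^1 * (83*d + 43*d^3) = -43*A^7 - 212*A^3 - 212*A^-1 - 43*A^-5
  A^-1 * (11 + 93*d^2 + 22*d^4) = 22*A^7 + 181*A^3 + 329*A^-1 + 181*A^-5 + 22*A^-9
  A^-3 * (19*d + 58*d^3 + 7*d^5) = -7*A^7 - 93*A^3 - 263*A^-1 - 263*A^-5 - 93*A^-9 - 7*A^-13
  A^-5 * (15*d^2 + 20*d^4 + d^6) = A^7 + 26*A^3 + 110*A^-1 + 170*A^-5 + 110*A^-9 + 26*A^-13 + A^-17
  A^-7 * (6*d^3 + 3*d^5) = -3*A^3 - 21*A^-1 - 48*A^-5 - 48*A^-9 - 21*A^-13 - 3*A^-17
  A^-9 * (d^4) = A^-1 + 4*A^-5 + 6*A^-9 + 4*A^-13 + A^-17
Summing the groups: <K> = -A^15 + A^11 - 2*A^7 + 3*A^3 - 3*A^-1 + 3*A^-5 - 3*A^-9 + 2*A^-13 - A^-17
Normalise by the writhe: (-A^3)^(-w) = (-A^3)^(-1) = -A^-3, so f(A) = -A^-3 * <K> = A^12 - A^8 + 2*A^4 - 3 + 3*A^-4 - 3*A^-8 + 3*A^-12 - 2*A^-16 + A^-20.
Substitute A = t^(-1/4), i.e. A^e → t^(-e/4): V(t) = t^5 - 2*t^4 + 3*t^3 - 3*t^2 + 3*t - 3 + 2*t^-1 - t^-2 + t^-3

Answer: t^5 - 2*t^4 + 3*t^3 - 3*t^2 + 3*t - 3 + 2*t^-1 - t^-2 + t^-3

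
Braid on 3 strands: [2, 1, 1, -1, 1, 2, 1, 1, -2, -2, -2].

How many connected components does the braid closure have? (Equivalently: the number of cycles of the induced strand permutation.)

2

Derivation:
Track the strand permutation on 3 strands, starting from identity.
  step 1: s2 swaps positions 2,3 -> [1 3 2]
  step 2: s1 swaps positions 1,2 -> [3 1 2]
  step 3: s1 swaps positions 1,2 -> [1 3 2]
  step 4: s1^-1 swaps positions 1,2 -> [3 1 2]
  step 5: s1 swaps positions 1,2 -> [1 3 2]
  step 6: s2 swaps positions 2,3 -> [1 2 3]
  step 7: s1 swaps positions 1,2 -> [2 1 3]
  step 8: s1 swaps positions 1,2 -> [1 2 3]
  step 9: s2^-1 swaps positions 2,3 -> [1 3 2]
  step 10: s2^-1 swaps positions 2,3 -> [1 2 3]
  step 11: s2^-1 swaps positions 2,3 -> [1 3 2]
Final permutation (position -> original strand): [1 3 2]
Closure components = cycle count of this permutation = 2.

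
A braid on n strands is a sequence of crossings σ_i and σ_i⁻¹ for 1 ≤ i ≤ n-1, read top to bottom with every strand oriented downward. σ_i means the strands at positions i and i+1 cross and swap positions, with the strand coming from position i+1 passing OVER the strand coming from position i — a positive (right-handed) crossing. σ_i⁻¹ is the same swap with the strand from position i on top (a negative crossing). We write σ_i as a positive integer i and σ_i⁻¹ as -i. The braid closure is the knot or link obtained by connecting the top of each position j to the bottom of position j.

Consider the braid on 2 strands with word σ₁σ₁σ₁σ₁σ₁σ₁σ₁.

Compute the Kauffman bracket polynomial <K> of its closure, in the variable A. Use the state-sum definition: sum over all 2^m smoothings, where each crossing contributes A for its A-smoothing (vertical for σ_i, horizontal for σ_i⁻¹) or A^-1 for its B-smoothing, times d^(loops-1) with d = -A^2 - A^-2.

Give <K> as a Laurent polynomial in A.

Braid: s1 s1 s1 s1 s1 s1 s1 on 2 strands, 7 crossings.
Writhe w = (#positive) - (#negative) = 7 - 0 = 7.
State-sum expansion of <K>. There are 2^7 = 128 states.
Smooth each crossing (0=||, 1=⌣⌢); contribution A^(Σ sign_k(1-2s_k)) * d^(L-1).
Tabulate the states by total A-exponent and number of loops L (A-exp: L × count):
  A^7: L=2 ×1
  A^5: L=1 ×7
  A^3: L=2 ×21
  A^1: L=3 ×35
  A^-1: L=4 ×35
  A^-3: L=5 ×21
  A^-5: L=6 ×7
  A^-7: L=7 ×1
Each group contributes A^e * Σ count * d^(L-1):
Powers of d = -A^2 - A^-2: d^2 = A^4 + 2 + A^-4; d^3 = -A^6 - 3*A^2 - 3*A^-2 - A^-6; d^4 = A^8 + 4*A^4 + 6 + 4*A^-4 + A^-8; d^5 = -A^10 - 5*A^6 - 10*A^2 - 10*A^-2 - 5*A^-6 - A^-10; d^6 = A^12 + 6*A^8 + 15*A^4 + 20 + 15*A^-4 + 6*A^-8 + A^-12.
  A^7 * (d) = -A^9 - A^5
  A^5 * (7) = 7*A^5
  A^3 * (21*d) = -21*A^5 - 21*A
  A^1 * (35*d^2) = 35*A^5 + 70*A + 35*A^-3
  A^-1 * (35*d^3) = -35*A^5 - 105*A - 105*A^-3 - 35*A^-7
  A^-3 * (21*d^4) = 21*A^5 + 84*A + 126*A^-3 + 84*A^-7 + 21*A^-11
  A^-5 * (7*d^5) = -7*A^5 - 35*A - 70*A^-3 - 70*A^-7 - 35*A^-11 - 7*A^-15
  A^-7 * (d^6) = A^5 + 6*A + 15*A^-3 + 20*A^-7 + 15*A^-11 + 6*A^-15 + A^-19
Summing the groups: <K> = -A^9 - A + A^-3 - A^-7 + A^-11 - A^-15 + A^-19

Answer: -A^9 - A + A^-3 - A^-7 + A^-11 - A^-15 + A^-19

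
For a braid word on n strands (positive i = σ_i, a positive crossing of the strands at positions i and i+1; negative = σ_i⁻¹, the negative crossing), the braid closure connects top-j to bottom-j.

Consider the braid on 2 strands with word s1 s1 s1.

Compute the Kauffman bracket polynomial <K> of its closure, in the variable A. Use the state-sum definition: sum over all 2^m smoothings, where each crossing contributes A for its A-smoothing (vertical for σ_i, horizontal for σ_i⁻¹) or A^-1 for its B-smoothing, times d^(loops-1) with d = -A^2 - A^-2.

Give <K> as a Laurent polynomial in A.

-A^5 - A^-3 + A^-7

Derivation:
Braid: s1 s1 s1 on 2 strands, 3 crossings.
Writhe w = (#positive) - (#negative) = 3 - 0 = 3.
State-sum expansion of <K>. There are 2^3 = 8 states.
Each crossing splits two ways (0=vertical, 1=horizontal). The state's weight is A^(#A-smoothings - #B-smoothings) * d^(loops - 1).
  state 000: A-exp=+3, loops=2, term = A^3 * d^1
  state 001: A-exp=+1, loops=1, term = A^1 * d^0
  state 010: A-exp=+1, loops=1, term = A^1 * d^0
  state 011: A-exp=-1, loops=2, term = A^-1 * d^1
  state 100: A-exp=+1, loops=1, term = A^1 * d^0
  state 101: A-exp=-1, loops=2, term = A^-1 * d^1
  state 110: A-exp=-1, loops=2, term = A^-1 * d^1
  state 111: A-exp=-3, loops=3, term = A^-3 * d^2
Collect the terms by A-exponent (count of states per loop number):
Powers of d = -A^2 - A^-2: d^2 = A^4 + 2 + A^-4.
  A^3 * (d) = -A^5 - A
  A^1 * (3) = 3*A
  A^-1 * (3*d) = -3*A - 3*A^-3
  A^-3 * (d^2) = A + 2*A^-3 + A^-7
Summing the groups: <K> = -A^5 - A^-3 + A^-7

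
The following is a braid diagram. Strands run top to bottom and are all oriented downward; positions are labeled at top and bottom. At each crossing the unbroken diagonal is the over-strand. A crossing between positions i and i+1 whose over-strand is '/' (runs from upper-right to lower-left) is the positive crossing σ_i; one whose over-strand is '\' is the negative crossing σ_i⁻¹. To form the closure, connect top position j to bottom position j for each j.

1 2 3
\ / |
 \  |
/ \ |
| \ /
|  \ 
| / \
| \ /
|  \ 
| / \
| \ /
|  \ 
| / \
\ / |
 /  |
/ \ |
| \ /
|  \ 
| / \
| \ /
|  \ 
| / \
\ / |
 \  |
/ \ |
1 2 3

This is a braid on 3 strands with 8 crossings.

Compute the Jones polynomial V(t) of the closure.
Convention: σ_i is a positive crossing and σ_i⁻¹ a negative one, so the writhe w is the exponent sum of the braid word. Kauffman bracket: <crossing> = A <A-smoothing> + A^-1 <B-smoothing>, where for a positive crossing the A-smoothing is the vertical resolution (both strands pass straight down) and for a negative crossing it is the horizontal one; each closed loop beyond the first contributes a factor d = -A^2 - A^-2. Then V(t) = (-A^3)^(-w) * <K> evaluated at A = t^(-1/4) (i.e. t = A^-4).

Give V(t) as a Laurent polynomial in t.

t^-2 - t^-3 + 3*t^-4 - 3*t^-5 + 3*t^-6 - 3*t^-7 + 2*t^-8 - t^-9

Derivation:
Reading the diagram top to bottom ('/'-over between positions i,i+1 = s_i, '\'-over = s_i^-1): braid word = s1^-1 s2^-1 s2^-1 s2^-1 s1 s2^-1 s2^-1 s1^-1.
Braid: s1^-1 s2^-1 s2^-1 s2^-1 s1 s2^-1 s2^-1 s1^-1 on 3 strands, 8 crossings.
Writhe w = (#positive) - (#negative) = 1 - 7 = -6.
Enumerate smoothing states for the bracket polynomial. There are 2^8 = 256 states.
Each crossing splits two ways (0=vertical, 1=horizontal). The state's weight is A^(#A-smoothings - #B-smoothings) * d^(loops - 1).
Tabulate the states by total A-exponent and number of loops L (A-exp: L × count):
  A^8: L=6 ×1
  A^6: L=5 ×8
  A^4: L=4 ×27, L=6 ×1
  A^2: L=3 ×49, L=5 ×7
  A^0: L=2 ×49, L=4 ×21
  A^-2: L=1 ×22, L=3 ×34
  A^-4: L=2 ×27, L=4 ×1
  A^-6: L=1 ×5, L=3 ×3
  A^-8: L=2 ×1
Each group contributes A^e * Σ count * d^(L-1):
Powers of d = -A^2 - A^-2: d^2 = A^4 + 2 + A^-4; d^3 = -A^6 - 3*A^2 - 3*A^-2 - A^-6; d^4 = A^8 + 4*A^4 + 6 + 4*A^-4 + A^-8; d^5 = -A^10 - 5*A^6 - 10*A^2 - 10*A^-2 - 5*A^-6 - A^-10.
  A^8 * (d^5) = -A^18 - 5*A^14 - 10*A^10 - 10*A^6 - 5*A^2 - A^-2
  A^6 * (8*d^4) = 8*A^14 + 32*A^10 + 48*A^6 + 32*A^2 + 8*A^-2
  A^4 * (27*d^3 + d^5) = -A^14 - 32*A^10 - 91*A^6 - 91*A^2 - 32*A^-2 - A^-6
  A^2 * (49*d^2 + 7*d^4) = 7*A^10 + 77*A^6 + 140*A^2 + 77*A^-2 + 7*A^-6
  A^0 * (49*d + 21*d^3) = -21*A^6 - 112*A^2 - 112*A^-2 - 21*A^-6
  A^-2 * (22 + 34*d^2) = 34*A^2 + 90*A^-2 + 34*A^-6
  A^-4 * (27*d + d^3) = -A^2 - 30*A^-2 - 30*A^-6 - A^-10
  A^-6 * (5 + 3*d^2) = 3*A^-2 + 11*A^-6 + 3*A^-10
  A^-8 * (d) = -A^-6 - A^-10
Summing the groups: <K> = -A^18 + 2*A^14 - 3*A^10 + 3*A^6 - 3*A^2 + 3*A^-2 - A^-6 + A^-10
Normalise by the writhe: (-A^3)^(-w) = (-A^3)^(6) = A^18, so f(A) = A^18 * <K> = -A^36 + 2*A^32 - 3*A^28 + 3*A^24 - 3*A^20 + 3*A^16 - A^12 + A^8.
Substitute A = t^(-1/4), i.e. A^e → t^(-e/4): V(t) = t^-2 - t^-3 + 3*t^-4 - 3*t^-5 + 3*t^-6 - 3*t^-7 + 2*t^-8 - t^-9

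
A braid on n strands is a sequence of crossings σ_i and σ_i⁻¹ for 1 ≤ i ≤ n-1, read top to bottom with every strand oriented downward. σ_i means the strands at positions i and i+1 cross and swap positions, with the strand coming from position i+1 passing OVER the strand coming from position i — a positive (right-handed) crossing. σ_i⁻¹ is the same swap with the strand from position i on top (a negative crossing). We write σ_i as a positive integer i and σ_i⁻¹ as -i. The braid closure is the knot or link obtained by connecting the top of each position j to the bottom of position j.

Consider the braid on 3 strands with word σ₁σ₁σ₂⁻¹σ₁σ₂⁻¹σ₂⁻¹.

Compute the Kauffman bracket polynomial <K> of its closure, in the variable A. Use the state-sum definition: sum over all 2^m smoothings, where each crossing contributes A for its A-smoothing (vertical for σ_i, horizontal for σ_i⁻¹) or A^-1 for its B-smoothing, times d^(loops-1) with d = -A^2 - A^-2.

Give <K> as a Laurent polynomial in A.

Braid: s1 s1 s2^-1 s1 s2^-1 s2^-1 on 3 strands, 6 crossings.
Writhe w = (#positive) - (#negative) = 3 - 3 = 0.
State-sum expansion of <K>. There are 2^6 = 64 states.
Smooth each crossing (0=||, 1=⌣⌢); contribution A^(Σ sign_k(1-2s_k)) * d^(L-1).
Tabulate the states by total A-exponent and number of loops L (A-exp: L × count):
  A^6: L=4 ×1
  A^4: L=3 ×6
  A^2: L=2 ×14, L=4 ×1
  A^0: L=1 ×13, L=3 ×7
  A^-2: L=2 ×14, L=4 ×1
  A^-4: L=3 ×6
  A^-6: L=4 ×1
Each group contributes A^e * Σ count * d^(L-1):
Powers of d = -A^2 - A^-2: d^2 = A^4 + 2 + A^-4; d^3 = -A^6 - 3*A^2 - 3*A^-2 - A^-6.
  A^6 * (d^3) = -A^12 - 3*A^8 - 3*A^4 - 1
  A^4 * (6*d^2) = 6*A^8 + 12*A^4 + 6
  A^2 * (14*d + d^3) = -A^8 - 17*A^4 - 17 - A^-4
  A^0 * (13 + 7*d^2) = 7*A^4 + 27 + 7*A^-4
  A^-2 * (14*d + d^3) = -A^4 - 17 - 17*A^-4 - A^-8
  A^-4 * (6*d^2) = 6 + 12*A^-4 + 6*A^-8
  A^-6 * (d^3) = -1 - 3*A^-4 - 3*A^-8 - A^-12
Summing the groups: <K> = -A^12 + 2*A^8 - 2*A^4 + 3 - 2*A^-4 + 2*A^-8 - A^-12

Answer: -A^12 + 2*A^8 - 2*A^4 + 3 - 2*A^-4 + 2*A^-8 - A^-12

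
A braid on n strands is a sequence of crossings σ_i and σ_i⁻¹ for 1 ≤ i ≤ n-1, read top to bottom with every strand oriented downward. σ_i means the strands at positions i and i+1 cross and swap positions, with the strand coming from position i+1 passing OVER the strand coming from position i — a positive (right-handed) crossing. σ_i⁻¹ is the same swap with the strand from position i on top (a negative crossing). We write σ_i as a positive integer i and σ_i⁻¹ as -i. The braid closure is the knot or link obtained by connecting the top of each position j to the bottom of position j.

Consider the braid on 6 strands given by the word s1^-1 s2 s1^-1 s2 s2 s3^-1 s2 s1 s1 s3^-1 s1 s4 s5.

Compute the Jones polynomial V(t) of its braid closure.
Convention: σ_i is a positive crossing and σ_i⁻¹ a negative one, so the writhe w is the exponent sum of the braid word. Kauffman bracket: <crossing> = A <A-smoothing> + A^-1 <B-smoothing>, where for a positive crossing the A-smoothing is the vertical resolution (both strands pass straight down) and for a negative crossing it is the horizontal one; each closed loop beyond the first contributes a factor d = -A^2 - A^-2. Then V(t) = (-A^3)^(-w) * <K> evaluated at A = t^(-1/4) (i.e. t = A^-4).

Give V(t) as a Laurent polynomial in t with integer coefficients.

t^7 - 2*t^6 + 3*t^5 - 5*t^4 + 5*t^3 - 4*t^2 + 4*t - 2 + t^-1

Derivation:
The presented braid s1^-1 s2 s1^-1 s2 s2 s3^-1 s2 s1 s1 s3^-1 s1 s4 s5 on 6 strands reduces by inverse Markov moves (closure unchanged at each step):
  Destabilize: the word has the form β·s5 where s5 occurs only as the final letter (β ∈ B_5); drop it and the last strand → 5 strands.
  Destabilize: the word has the form β·s4 where s4 occurs only as the final letter (β ∈ B_4); drop it and the last strand → 4 strands.
  Deconjugate: the word is γ·β·γ⁻¹ with γ = s1^-1 (prefix) and γ⁻¹ = s1 (suffix); strip both.
Reduced to β = s2 s1^-1 s2 s2 s3^-1 s2 s1 s1 s3^-1 on 4 strands, 9 crossings.
Compute on β:
Braid: s2 s1^-1 s2 s2 s3^-1 s2 s1 s1 s3^-1 on 4 strands, 9 crossings.
Writhe w = (#positive) - (#negative) = 6 - 3 = 3.
Computing the Kauffman bracket via state sum. There are 2^9 = 512 states.
For each crossing: s=0 is the vertical smoothing, s=1 horizontal. Crossing k contributes A^(sign_k * (1 - 2*s_k)); loop factor d = -A^2 - A^-2.
Tabulate the states by total A-exponent and number of loops L (A-exp: L × count):
  A^9: L=3 ×1
  A^7: L=2 ×6, L=4 ×3
  A^5: L=1 ×11, L=3 ×24, L=5 ×1
  A^3: L=2 ×68, L=4 ×16
  A^1: L=1 ×38, L=3 ×85, L=5 ×3
  A^-1: L=2 ×77, L=4 ×49
  A^-3: L=3 ×69, L=5 ×15
  A^-5: L=4 ×34, L=6 ×2
  A^-7: L=5 ×9
  A^-9: L=6 ×1
Each group contributes A^e * Σ count * d^(L-1):
Powers of d = -A^2 - A^-2: d^2 = A^4 + 2 + A^-4; d^3 = -A^6 - 3*A^2 - 3*A^-2 - A^-6; d^4 = A^8 + 4*A^4 + 6 + 4*A^-4 + A^-8; d^5 = -A^10 - 5*A^6 - 10*A^2 - 10*A^-2 - 5*A^-6 - A^-10.
  A^9 * (d^2) = A^13 + 2*A^9 + A^5
  A^7 * (6*d + 3*d^3) = -3*A^13 - 15*A^9 - 15*A^5 - 3*A
  A^5 * (11 + 24*d^2 + d^4) = A^13 + 28*A^9 + 65*A^5 + 28*A + A^-3
  A^3 * (68*d + 16*d^3) = -16*A^9 - 116*A^5 - 116*A - 16*A^-3
  A^1 * (38 + 85*d^2 + 3*d^4) = 3*A^9 + 97*A^5 + 226*A + 97*A^-3 + 3*A^-7
  A^-1 * (77*d + 49*d^3) = -49*A^5 - 224*A - 224*A^-3 - 49*A^-7
  A^-3 * (69*d^2 + 15*d^4) = 15*A^5 + 129*A + 228*A^-3 + 129*A^-7 + 15*A^-11
  A^-5 * (34*d^3 + 2*d^5) = -2*A^5 - 44*A - 122*A^-3 - 122*A^-7 - 44*A^-11 - 2*A^-15
  A^-7 * (9*d^4) = 9*A + 36*A^-3 + 54*A^-7 + 36*A^-11 + 9*A^-15
  A^-9 * (d^5) = -A - 5*A^-3 - 10*A^-7 - 10*A^-11 - 5*A^-15 - A^-19
Summing the groups: <K> = -A^13 + 2*A^9 - 4*A^5 + 4*A - 5*A^-3 + 5*A^-7 - 3*A^-11 + 2*A^-15 - A^-19
Normalise by the writhe: (-A^3)^(-w) = (-A^3)^(-3) = -A^-9, so f(A) = -A^-9 * <K> = A^4 - 2 + 4*A^-4 - 4*A^-8 + 5*A^-12 - 5*A^-16 + 3*A^-20 - 2*A^-24 + A^-28.
Substitute A = t^(-1/4), i.e. A^e → t^(-e/4): V(t) = t^7 - 2*t^6 + 3*t^5 - 5*t^4 + 5*t^3 - 4*t^2 + 4*t - 2 + t^-1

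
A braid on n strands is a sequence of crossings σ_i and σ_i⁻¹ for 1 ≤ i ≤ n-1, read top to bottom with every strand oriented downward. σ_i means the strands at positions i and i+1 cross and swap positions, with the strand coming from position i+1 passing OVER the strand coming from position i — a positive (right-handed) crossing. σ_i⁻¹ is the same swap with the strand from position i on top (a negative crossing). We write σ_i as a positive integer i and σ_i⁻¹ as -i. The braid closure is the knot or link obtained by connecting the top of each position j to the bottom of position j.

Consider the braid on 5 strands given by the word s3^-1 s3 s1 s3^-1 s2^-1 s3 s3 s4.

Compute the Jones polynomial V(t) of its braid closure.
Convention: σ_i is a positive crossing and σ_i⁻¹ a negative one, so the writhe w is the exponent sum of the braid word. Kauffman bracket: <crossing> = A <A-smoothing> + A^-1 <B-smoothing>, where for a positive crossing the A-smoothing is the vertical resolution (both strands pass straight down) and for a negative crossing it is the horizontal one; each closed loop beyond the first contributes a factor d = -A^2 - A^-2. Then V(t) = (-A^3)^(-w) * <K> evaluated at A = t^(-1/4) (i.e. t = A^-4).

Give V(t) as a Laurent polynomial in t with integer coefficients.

1

Derivation:
The presented braid s3^-1 s3 s1 s3^-1 s2^-1 s3 s3 s4 on 5 strands reduces by inverse Markov moves (closure unchanged at each step):
  Destabilize: the word has the form β·s4 where s4 occurs only as the final letter (β ∈ B_4); drop it and the last strand → 4 strands.
  Deconjugate: the word is γ·β·γ⁻¹ with γ = s3^-1 (prefix) and γ⁻¹ = s3 (suffix); strip both.
Reduced to β = s3 s1 s3^-1 s2^-1 s3 on 4 strands, 5 crossings.
Compute on β:
Braid: s3 s1 s3^-1 s2^-1 s3 on 4 strands, 5 crossings.
Writhe w = (#positive) - (#negative) = 3 - 2 = 1.
Computing the Kauffman bracket via state sum. There are 2^5 = 32 states.
For each crossing: s=0 is the vertical smoothing, s=1 horizontal. Crossing k contributes A^(sign_k * (1 - 2*s_k)); loop factor d = -A^2 - A^-2.
  state 00000: A-exp=+1, loops=4, term = A^1 * d^3
  state 00001: A-exp=-1, loops=3, term = A^-1 * d^2
  state 00010: A-exp=+3, loops=3, term = A^3 * d^2
  state 00011: A-exp=+1, loops=2, term = A^1 * d^1
  state 00100: A-exp=+3, loops=3, term = A^3 * d^2
  state 00101: A-exp=+1, loops=4, term = A^1 * d^3
  state 00110: A-exp=+5, loops=2, term = A^5 * d^1
  state 00111: A-exp=+3, loops=3, term = A^3 * d^2
  state 01000: A-exp=-1, loops=3, term = A^-1 * d^2
  state 01001: A-exp=-3, loops=2, term = A^-3 * d^1
  state 01010: A-exp=+1, loops=2, term = A^1 * d^1
  state 01011: A-exp=-1, loops=1, term = A^-1 * d^0
  state 01100: A-exp=+1, loops=2, term = A^1 * d^1
  state 01101: A-exp=-1, loops=3, term = A^-1 * d^2
  state 01110: A-exp=+3, loops=1, term = A^3 * d^0
  state 01111: A-exp=+1, loops=2, term = A^1 * d^1
  state 10000: A-exp=-1, loops=3, term = A^-1 * d^2
  state 10001: A-exp=-3, loops=4, term = A^-3 * d^3
  state 10010: A-exp=+1, loops=2, term = A^1 * d^1
  state 10011: A-exp=-1, loops=3, term = A^-1 * d^2
  state 10100: A-exp=+1, loops=4, term = A^1 * d^3
  state 10101: A-exp=-1, loops=5, term = A^-1 * d^4
  state 10110: A-exp=+3, loops=3, term = A^3 * d^2
  state 10111: A-exp=+1, loops=4, term = A^1 * d^3
  state 11000: A-exp=-3, loops=2, term = A^-3 * d^1
  state 11001: A-exp=-5, loops=3, term = A^-5 * d^2
  state 11010: A-exp=-1, loops=1, term = A^-1 * d^0
  state 11011: A-exp=-3, loops=2, term = A^-3 * d^1
  state 11100: A-exp=-1, loops=3, term = A^-1 * d^2
  state 11101: A-exp=-3, loops=4, term = A^-3 * d^3
  state 11110: A-exp=+1, loops=2, term = A^1 * d^1
  state 11111: A-exp=-1, loops=3, term = A^-1 * d^2
Collect the terms by A-exponent (count of states per loop number):
Powers of d = -A^2 - A^-2: d^2 = A^4 + 2 + A^-4; d^3 = -A^6 - 3*A^2 - 3*A^-2 - A^-6; d^4 = A^8 + 4*A^4 + 6 + 4*A^-4 + A^-8.
  A^5 * (d) = -A^7 - A^3
  A^3 * (1 + 4*d^2) = 4*A^7 + 9*A^3 + 4*A^-1
  A^1 * (6*d + 4*d^3) = -4*A^7 - 18*A^3 - 18*A^-1 - 4*A^-5
  A^-1 * (2 + 7*d^2 + d^4) = A^7 + 11*A^3 + 22*A^-1 + 11*A^-5 + A^-9
  A^-3 * (3*d + 2*d^3) = -2*A^3 - 9*A^-1 - 9*A^-5 - 2*A^-9
  A^-5 * (d^2) = A^-1 + 2*A^-5 + A^-9
Summing the groups: <K> = -A^3
Normalise by the writhe: (-A^3)^(-w) = (-A^3)^(-1) = -A^-3, so f(A) = -A^-3 * <K> = 1.
Substitute A = t^(-1/4), i.e. A^e → t^(-e/4): V(t) = 1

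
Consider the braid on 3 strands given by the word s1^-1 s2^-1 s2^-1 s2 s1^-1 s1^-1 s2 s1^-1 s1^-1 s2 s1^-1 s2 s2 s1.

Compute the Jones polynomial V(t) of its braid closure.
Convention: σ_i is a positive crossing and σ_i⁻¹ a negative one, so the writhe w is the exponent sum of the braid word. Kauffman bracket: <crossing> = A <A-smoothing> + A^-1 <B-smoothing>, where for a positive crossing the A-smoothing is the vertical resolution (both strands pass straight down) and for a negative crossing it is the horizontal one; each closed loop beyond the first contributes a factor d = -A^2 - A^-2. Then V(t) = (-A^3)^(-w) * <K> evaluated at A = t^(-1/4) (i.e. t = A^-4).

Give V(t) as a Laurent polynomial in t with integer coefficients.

The presented braid s1^-1 s2^-1 s2^-1 s2 s1^-1 s1^-1 s2 s1^-1 s1^-1 s2 s1^-1 s2 s2 s1 on 3 strands reduces by inverse Markov moves (closure unchanged at each step):
  Deconjugate: the word is γ·β·γ⁻¹ with γ = s1^-1 (prefix) and γ⁻¹ = s1 (suffix); strip both.
  Deconjugate: the word is γ·β·γ⁻¹ with γ = s2^-1 s2^-1 (prefix) and γ⁻¹ = s2 s2 (suffix); strip both.
Reduced to β = s2 s1^-1 s1^-1 s2 s1^-1 s1^-1 s2 s1^-1 on 3 strands, 8 crossings.
Compute on β:
Braid: s2 s1^-1 s1^-1 s2 s1^-1 s1^-1 s2 s1^-1 on 3 strands, 8 crossings.
Writhe w = (#positive) - (#negative) = 3 - 5 = -2.
Enumerate smoothing states for the bracket polynomial. There are 2^8 = 256 states.
For each crossing: s=0 is the vertical smoothing, s=1 horizontal. Crossing k contributes A^(sign_k * (1 - 2*s_k)); loop factor d = -A^2 - A^-2.
Tabulate the states by total A-exponent and number of loops L (A-exp: L × count):
  A^8: L=6 ×1
  A^6: L=5 ×8
  A^4: L=4 ×28
  A^2: L=3 ×55, L=5 ×1
  A^0: L=2 ×63, L=4 ×7
  A^-2: L=1 ×35, L=3 ×21
  A^-4: L=2 ×26, L=4 ×2
  A^-6: L=3 ×8
  A^-8: L=4 ×1
Each group contributes A^e * Σ count * d^(L-1):
Powers of d = -A^2 - A^-2: d^2 = A^4 + 2 + A^-4; d^3 = -A^6 - 3*A^2 - 3*A^-2 - A^-6; d^4 = A^8 + 4*A^4 + 6 + 4*A^-4 + A^-8; d^5 = -A^10 - 5*A^6 - 10*A^2 - 10*A^-2 - 5*A^-6 - A^-10.
  A^8 * (d^5) = -A^18 - 5*A^14 - 10*A^10 - 10*A^6 - 5*A^2 - A^-2
  A^6 * (8*d^4) = 8*A^14 + 32*A^10 + 48*A^6 + 32*A^2 + 8*A^-2
  A^4 * (28*d^3) = -28*A^10 - 84*A^6 - 84*A^2 - 28*A^-2
  A^2 * (55*d^2 + d^4) = A^10 + 59*A^6 + 116*A^2 + 59*A^-2 + A^-6
  A^0 * (63*d + 7*d^3) = -7*A^6 - 84*A^2 - 84*A^-2 - 7*A^-6
  A^-2 * (35 + 21*d^2) = 21*A^2 + 77*A^-2 + 21*A^-6
  A^-4 * (26*d + 2*d^3) = -2*A^2 - 32*A^-2 - 32*A^-6 - 2*A^-10
  A^-6 * (8*d^2) = 8*A^-2 + 16*A^-6 + 8*A^-10
  A^-8 * (d^3) = -A^-2 - 3*A^-6 - 3*A^-10 - A^-14
Summing the groups: <K> = -A^18 + 3*A^14 - 5*A^10 + 6*A^6 - 6*A^2 + 6*A^-2 - 4*A^-6 + 3*A^-10 - A^-14
Normalise by the writhe: (-A^3)^(-w) = (-A^3)^(2) = A^6, so f(A) = A^6 * <K> = -A^24 + 3*A^20 - 5*A^16 + 6*A^12 - 6*A^8 + 6*A^4 - 4 + 3*A^-4 - A^-8.
Substitute A = t^(-1/4), i.e. A^e → t^(-e/4): V(t) = -t^2 + 3*t - 4 + 6*t^-1 - 6*t^-2 + 6*t^-3 - 5*t^-4 + 3*t^-5 - t^-6

Answer: -t^2 + 3*t - 4 + 6*t^-1 - 6*t^-2 + 6*t^-3 - 5*t^-4 + 3*t^-5 - t^-6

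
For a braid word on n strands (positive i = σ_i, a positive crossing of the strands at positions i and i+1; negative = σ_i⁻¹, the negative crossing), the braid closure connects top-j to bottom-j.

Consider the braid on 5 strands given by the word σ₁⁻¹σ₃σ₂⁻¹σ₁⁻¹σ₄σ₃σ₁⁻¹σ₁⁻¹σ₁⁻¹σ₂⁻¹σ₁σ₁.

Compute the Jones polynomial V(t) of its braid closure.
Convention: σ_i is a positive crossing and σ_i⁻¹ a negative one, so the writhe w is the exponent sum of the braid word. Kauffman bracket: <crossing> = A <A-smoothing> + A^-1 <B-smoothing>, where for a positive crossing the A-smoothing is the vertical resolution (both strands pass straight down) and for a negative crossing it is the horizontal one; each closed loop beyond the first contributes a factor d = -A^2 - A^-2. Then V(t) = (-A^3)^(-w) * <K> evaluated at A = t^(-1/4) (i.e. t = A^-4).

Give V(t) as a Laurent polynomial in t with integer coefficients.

The presented braid s1^-1 s3 s2^-1 s1^-1 s4 s3 s1^-1 s1^-1 s1^-1 s2^-1 s1 s1 on 5 strands reduces by inverse Markov moves (closure unchanged at each step):
  Deconjugate: the word is γ·β·γ⁻¹ with γ = s1^-1 (prefix) and γ⁻¹ = s1 (suffix); strip both.
Reduced to β = s3 s2^-1 s1^-1 s4 s3 s1^-1 s1^-1 s1^-1 s2^-1 s1 on 5 strands, 10 crossings.
Compute on β:
Braid: s3 s2^-1 s1^-1 s4 s3 s1^-1 s1^-1 s1^-1 s2^-1 s1 on 5 strands, 10 crossings.
Writhe w = (#positive) - (#negative) = 4 - 6 = -2.
State-sum expansion of <K>. There are 2^10 = 1024 states.
Smooth each crossing (0=||, 1=⌣⌢); contribution A^(Σ sign_k(1-2s_k)) * d^(L-1).
Tabulate the states by total A-exponent and number of loops L (A-exp: L × count):
  A^10: L=7 ×1
  A^8: L=6 ×10
  A^6: L=5 ×42, L=7 ×3
  A^4: L=4 ×95, L=6 ×24, L=8 ×1
  A^2: L=3 ×124, L=5 ×76, L=7 ×10
  A^0: L=2 ×90, L=4 ×126, L=6 ×35, L=8 ×1
  A^-2: L=1 ×28, L=3 ×116, L=5 ×61, L=7 ×5
  A^-4: L=2 ×50, L=4 ×60, L=6 ×10
  A^-6: L=1 ×5, L=3 ×29, L=5 ×11
  A^-8: L=2 ×4, L=4 ×6
  A^-10: L=3 ×1
Each group contributes A^e * Σ count * d^(L-1):
Powers of d = -A^2 - A^-2: d^2 = A^4 + 2 + A^-4; d^3 = -A^6 - 3*A^2 - 3*A^-2 - A^-6; d^4 = A^8 + 4*A^4 + 6 + 4*A^-4 + A^-8; d^5 = -A^10 - 5*A^6 - 10*A^2 - 10*A^-2 - 5*A^-6 - A^-10; d^6 = A^12 + 6*A^8 + 15*A^4 + 20 + 15*A^-4 + 6*A^-8 + A^-12; d^7 = -A^14 - 7*A^10 - 21*A^6 - 35*A^2 - 35*A^-2 - 21*A^-6 - 7*A^-10 - A^-14.
  A^10 * (d^6) = A^22 + 6*A^18 + 15*A^14 + 20*A^10 + 15*A^6 + 6*A^2 + A^-2
  A^8 * (10*d^5) = -10*A^18 - 50*A^14 - 100*A^10 - 100*A^6 - 50*A^2 - 10*A^-2
  A^6 * (42*d^4 + 3*d^6) = 3*A^18 + 60*A^14 + 213*A^10 + 312*A^6 + 213*A^2 + 60*A^-2 + 3*A^-6
  A^4 * (95*d^3 + 24*d^5 + d^7) = -A^18 - 31*A^14 - 236*A^10 - 560*A^6 - 560*A^2 - 236*A^-2 - 31*A^-6 - A^-10
  A^2 * (124*d^2 + 76*d^4 + 10*d^6) = 10*A^14 + 136*A^10 + 578*A^6 + 904*A^2 + 578*A^-2 + 136*A^-6 + 10*A^-10
  A^0 * (90*d + 126*d^3 + 35*d^5 + d^7) = -A^14 - 42*A^10 - 322*A^6 - 853*A^2 - 853*A^-2 - 322*A^-6 - 42*A^-10 - A^-14
  A^-2 * (28 + 116*d^2 + 61*d^4 + 5*d^6) = 5*A^10 + 91*A^6 + 435*A^2 + 726*A^-2 + 435*A^-6 + 91*A^-10 + 5*A^-14
  A^-4 * (50*d + 60*d^3 + 10*d^5) = -10*A^6 - 110*A^2 - 330*A^-2 - 330*A^-6 - 110*A^-10 - 10*A^-14
  A^-6 * (5 + 29*d^2 + 11*d^4) = 11*A^2 + 73*A^-2 + 129*A^-6 + 73*A^-10 + 11*A^-14
  A^-8 * (4*d + 6*d^3) = -6*A^-2 - 22*A^-6 - 22*A^-10 - 6*A^-14
  A^-10 * (d^2) = A^-6 + 2*A^-10 + A^-14
Summing the groups: <K> = A^22 - 2*A^18 + 3*A^14 - 4*A^10 + 4*A^6 - 4*A^2 + 3*A^-2 - A^-6 + A^-10
Normalise by the writhe: (-A^3)^(-w) = (-A^3)^(2) = A^6, so f(A) = A^6 * <K> = A^28 - 2*A^24 + 3*A^20 - 4*A^16 + 4*A^12 - 4*A^8 + 3*A^4 - 1 + A^-4.
Substitute A = t^(-1/4), i.e. A^e → t^(-e/4): V(t) = t - 1 + 3*t^-1 - 4*t^-2 + 4*t^-3 - 4*t^-4 + 3*t^-5 - 2*t^-6 + t^-7

Answer: t - 1 + 3*t^-1 - 4*t^-2 + 4*t^-3 - 4*t^-4 + 3*t^-5 - 2*t^-6 + t^-7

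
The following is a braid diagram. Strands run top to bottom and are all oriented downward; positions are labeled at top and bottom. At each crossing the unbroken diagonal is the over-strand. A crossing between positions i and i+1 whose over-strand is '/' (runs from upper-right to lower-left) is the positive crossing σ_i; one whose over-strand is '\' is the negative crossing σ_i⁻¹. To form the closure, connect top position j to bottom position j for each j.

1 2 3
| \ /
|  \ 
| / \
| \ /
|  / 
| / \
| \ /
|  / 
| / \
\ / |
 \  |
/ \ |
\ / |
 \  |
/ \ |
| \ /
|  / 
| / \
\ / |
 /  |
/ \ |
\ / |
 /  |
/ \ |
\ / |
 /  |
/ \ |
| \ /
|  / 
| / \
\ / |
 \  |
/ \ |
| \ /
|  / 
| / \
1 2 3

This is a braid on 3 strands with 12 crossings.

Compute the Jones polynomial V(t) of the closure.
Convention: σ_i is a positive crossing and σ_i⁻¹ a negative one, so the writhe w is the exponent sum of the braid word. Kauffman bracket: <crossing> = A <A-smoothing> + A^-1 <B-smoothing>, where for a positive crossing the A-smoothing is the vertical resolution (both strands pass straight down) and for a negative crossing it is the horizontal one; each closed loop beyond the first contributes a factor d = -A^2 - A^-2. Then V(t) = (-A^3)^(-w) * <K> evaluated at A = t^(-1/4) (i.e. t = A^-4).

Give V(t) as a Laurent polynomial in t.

-t^8 + 2*t^7 - 4*t^6 + 5*t^5 - 5*t^4 + 6*t^3 - 4*t^2 + 3*t - 1

Derivation:
Reading the diagram top to bottom ('/'-over between positions i,i+1 = s_i, '\'-over = s_i^-1): braid word = s2^-1 s2 s2 s1^-1 s1^-1 s2 s1 s1 s1 s2 s1^-1 s2.
The presented braid s2^-1 s2 s2 s1^-1 s1^-1 s2 s1 s1 s1 s2 s1^-1 s2 on 3 strands reduces by inverse Markov moves (closure unchanged at each step):
  Deconjugate: the word is γ·β·γ⁻¹ with γ = s2^-1 (prefix) and γ⁻¹ = s2 (suffix); strip both.
Reduced to β = s2 s2 s1^-1 s1^-1 s2 s1 s1 s1 s2 s1^-1 on 3 strands, 10 crossings.
Compute on β:
Braid: s2 s2 s1^-1 s1^-1 s2 s1 s1 s1 s2 s1^-1 on 3 strands, 10 crossings.
Writhe w = (#positive) - (#negative) = 7 - 3 = 4.
State-sum expansion of <K>. There are 2^10 = 1024 states.
For each crossing: s=0 is the vertical smoothing, s=1 horizontal. Crossing k contributes A^(sign_k * (1 - 2*s_k)); loop factor d = -A^2 - A^-2.
Tabulate the states by total A-exponent and number of loops L (A-exp: L × count):
  A^10: L=4 ×1
  A^8: L=3 ×7, L=5 ×3
  A^6: L=2 ×19, L=4 ×23, L=6 ×3
  A^4: L=1 ×20, L=3 ×75, L=5 ×24, L=7 ×1
  A^2: L=2 ×114, L=4 ×86, L=6 ×10
  A^0: L=1 ×51, L=3 ×155, L=5 ×45, L=7 ×1
  A^-2: L=2 ×102, L=4 ×98, L=6 ×10
  A^-4: L=3 ×89, L=5 ×30, L=7 ×1
  A^-6: L=4 ×41, L=6 ×4
  A^-8: L=5 ×10
  A^-10: L=6 ×1
Each group contributes A^e * Σ count * d^(L-1):
Powers of d = -A^2 - A^-2: d^2 = A^4 + 2 + A^-4; d^3 = -A^6 - 3*A^2 - 3*A^-2 - A^-6; d^4 = A^8 + 4*A^4 + 6 + 4*A^-4 + A^-8; d^5 = -A^10 - 5*A^6 - 10*A^2 - 10*A^-2 - 5*A^-6 - A^-10; d^6 = A^12 + 6*A^8 + 15*A^4 + 20 + 15*A^-4 + 6*A^-8 + A^-12.
  A^10 * (d^3) = -A^16 - 3*A^12 - 3*A^8 - A^4
  A^8 * (7*d^2 + 3*d^4) = 3*A^16 + 19*A^12 + 32*A^8 + 19*A^4 + 3
  A^6 * (19*d + 23*d^3 + 3*d^5) = -3*A^16 - 38*A^12 - 118*A^8 - 118*A^4 - 38 - 3*A^-4
  A^4 * (20 + 75*d^2 + 24*d^4 + d^6) = A^16 + 30*A^12 + 186*A^8 + 334*A^4 + 186 + 30*A^-4 + A^-8
  A^2 * (114*d + 86*d^3 + 10*d^5) = -10*A^12 - 136*A^8 - 472*A^4 - 472 - 136*A^-4 - 10*A^-8
  A^0 * (51 + 155*d^2 + 45*d^4 + d^6) = A^12 + 51*A^8 + 350*A^4 + 651 + 350*A^-4 + 51*A^-8 + A^-12
  A^-2 * (102*d + 98*d^3 + 10*d^5) = -10*A^8 - 148*A^4 - 496 - 496*A^-4 - 148*A^-8 - 10*A^-12
  A^-4 * (89*d^2 + 30*d^4 + d^6) = A^8 + 36*A^4 + 224 + 378*A^-4 + 224*A^-8 + 36*A^-12 + A^-16
  A^-6 * (41*d^3 + 4*d^5) = -4*A^4 - 61 - 163*A^-4 - 163*A^-8 - 61*A^-12 - 4*A^-16
  A^-8 * (10*d^4) = 10 + 40*A^-4 + 60*A^-8 + 40*A^-12 + 10*A^-16
  A^-10 * (d^5) = -1 - 5*A^-4 - 10*A^-8 - 10*A^-12 - 5*A^-16 - A^-20
Summing the groups: <K> = -A^12 + 3*A^8 - 4*A^4 + 6 - 5*A^-4 + 5*A^-8 - 4*A^-12 + 2*A^-16 - A^-20
Normalise by the writhe: (-A^3)^(-w) = (-A^3)^(-4) = A^-12, so f(A) = A^-12 * <K> = -1 + 3*A^-4 - 4*A^-8 + 6*A^-12 - 5*A^-16 + 5*A^-20 - 4*A^-24 + 2*A^-28 - A^-32.
Substitute A = t^(-1/4), i.e. A^e → t^(-e/4): V(t) = -t^8 + 2*t^7 - 4*t^6 + 5*t^5 - 5*t^4 + 6*t^3 - 4*t^2 + 3*t - 1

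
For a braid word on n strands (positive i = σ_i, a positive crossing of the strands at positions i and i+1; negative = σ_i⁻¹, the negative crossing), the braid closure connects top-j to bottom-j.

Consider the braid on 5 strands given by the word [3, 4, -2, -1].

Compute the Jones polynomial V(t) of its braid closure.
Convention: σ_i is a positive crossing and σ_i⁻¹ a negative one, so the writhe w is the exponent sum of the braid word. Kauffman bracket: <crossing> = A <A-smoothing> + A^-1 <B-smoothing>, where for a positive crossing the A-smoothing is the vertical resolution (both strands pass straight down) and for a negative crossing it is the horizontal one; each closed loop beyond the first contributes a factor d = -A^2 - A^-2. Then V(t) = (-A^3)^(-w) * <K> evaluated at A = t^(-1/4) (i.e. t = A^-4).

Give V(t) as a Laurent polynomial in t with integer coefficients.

Braid: s3 s4 s2^-1 s1^-1 on 5 strands, 4 crossings.
Writhe w = (#positive) - (#negative) = 2 - 2 = 0.
State-sum expansion of <K>. There are 2^4 = 16 states.
Each crossing splits two ways (0=vertical, 1=horizontal). The state's weight is A^(#A-smoothings - #B-smoothings) * d^(loops - 1).
  state 0000: A-exp=+0, loops=5, term = A^0 * d^4
  state 0001: A-exp=+2, loops=4, term = A^2 * d^3
  state 0010: A-exp=+2, loops=4, term = A^2 * d^3
  state 0011: A-exp=+4, loops=3, term = A^4 * d^2
  state 0100: A-exp=-2, loops=4, term = A^-2 * d^3
  state 0101: A-exp=+0, loops=3, term = A^0 * d^2
  state 0110: A-exp=+0, loops=3, term = A^0 * d^2
  state 0111: A-exp=+2, loops=2, term = A^2 * d^1
  state 1000: A-exp=-2, loops=4, term = A^-2 * d^3
  state 1001: A-exp=+0, loops=3, term = A^0 * d^2
  state 1010: A-exp=+0, loops=3, term = A^0 * d^2
  state 1011: A-exp=+2, loops=2, term = A^2 * d^1
  state 1100: A-exp=-4, loops=3, term = A^-4 * d^2
  state 1101: A-exp=-2, loops=2, term = A^-2 * d^1
  state 1110: A-exp=-2, loops=2, term = A^-2 * d^1
  state 1111: A-exp=+0, loops=1, term = A^0 * d^0
Collect the terms by A-exponent (count of states per loop number):
Powers of d = -A^2 - A^-2: d^2 = A^4 + 2 + A^-4; d^3 = -A^6 - 3*A^2 - 3*A^-2 - A^-6; d^4 = A^8 + 4*A^4 + 6 + 4*A^-4 + A^-8.
  A^4 * (d^2) = A^8 + 2*A^4 + 1
  A^2 * (2*d + 2*d^3) = -2*A^8 - 8*A^4 - 8 - 2*A^-4
  A^0 * (1 + 4*d^2 + d^4) = A^8 + 8*A^4 + 15 + 8*A^-4 + A^-8
  A^-2 * (2*d + 2*d^3) = -2*A^4 - 8 - 8*A^-4 - 2*A^-8
  A^-4 * (d^2) = 1 + 2*A^-4 + A^-8
Summing the groups: <K> = 1
Normalise by the writhe: (-A^3)^(-w) = (-A^3)^(0) = 1, so f(A) = 1 * <K> = 1.
Substitute A = t^(-1/4), i.e. A^e → t^(-e/4): V(t) = 1

Answer: 1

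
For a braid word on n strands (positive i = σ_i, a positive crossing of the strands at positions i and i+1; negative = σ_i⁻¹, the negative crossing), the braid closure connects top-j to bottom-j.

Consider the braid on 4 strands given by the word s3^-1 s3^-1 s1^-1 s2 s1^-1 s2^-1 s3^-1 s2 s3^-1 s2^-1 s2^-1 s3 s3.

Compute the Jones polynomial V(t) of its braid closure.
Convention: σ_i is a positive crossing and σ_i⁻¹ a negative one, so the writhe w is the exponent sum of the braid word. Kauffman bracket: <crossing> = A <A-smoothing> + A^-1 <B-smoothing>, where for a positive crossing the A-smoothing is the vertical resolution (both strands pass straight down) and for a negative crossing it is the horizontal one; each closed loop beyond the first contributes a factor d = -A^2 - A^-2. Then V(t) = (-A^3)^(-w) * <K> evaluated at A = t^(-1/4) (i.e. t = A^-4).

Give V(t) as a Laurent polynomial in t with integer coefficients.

t^-1 - 2*t^-2 + 3*t^-3 - 2*t^-4 + 3*t^-5 - 2*t^-6 + t^-7 - t^-8

Derivation:
The presented braid s3^-1 s3^-1 s1^-1 s2 s1^-1 s2^-1 s3^-1 s2 s3^-1 s2^-1 s2^-1 s3 s3 on 4 strands reduces by inverse Markov moves (closure unchanged at each step):
  Deconjugate: the word is γ·β·γ⁻¹ with γ = s3^-1 (prefix) and γ⁻¹ = s3 (suffix); strip both.
  Deconjugate: the word is γ·β·γ⁻¹ with γ = s3^-1 (prefix) and γ⁻¹ = s3 (suffix); strip both.
Reduced to β = s1^-1 s2 s1^-1 s2^-1 s3^-1 s2 s3^-1 s2^-1 s2^-1 on 4 strands, 9 crossings.
Compute on β:
Braid: s1^-1 s2 s1^-1 s2^-1 s3^-1 s2 s3^-1 s2^-1 s2^-1 on 4 strands, 9 crossings.
Writhe w = (#positive) - (#negative) = 2 - 7 = -5.
Enumerate smoothing states for the bracket polynomial. There are 2^9 = 512 states.
For each crossing: s=0 is the vertical smoothing, s=1 horizontal. Crossing k contributes A^(sign_k * (1 - 2*s_k)); loop factor d = -A^2 - A^-2.
Tabulate the states by total A-exponent and number of loops L (A-exp: L × count):
  A^9: L=5 ×1
  A^7: L=4 ×9
  A^5: L=3 ×30, L=5 ×6
  A^3: L=2 ×45, L=4 ×37, L=6 ×2
  A^1: L=1 ×27, L=3 ×78, L=5 ×21
  A^-1: L=2 ×67, L=4 ×53, L=6 ×6
  A^-3: L=1 ×12, L=3 ×53, L=5 ×18, L=7 ×1
  A^-5: L=2 ×14, L=4 ×19, L=6 ×3
  A^-7: L=3 ×6, L=5 ×3
  A^-9: L=4 ×1
Each group contributes A^e * Σ count * d^(L-1):
Powers of d = -A^2 - A^-2: d^2 = A^4 + 2 + A^-4; d^3 = -A^6 - 3*A^2 - 3*A^-2 - A^-6; d^4 = A^8 + 4*A^4 + 6 + 4*A^-4 + A^-8; d^5 = -A^10 - 5*A^6 - 10*A^2 - 10*A^-2 - 5*A^-6 - A^-10; d^6 = A^12 + 6*A^8 + 15*A^4 + 20 + 15*A^-4 + 6*A^-8 + A^-12.
  A^9 * (d^4) = A^17 + 4*A^13 + 6*A^9 + 4*A^5 + A
  A^7 * (9*d^3) = -9*A^13 - 27*A^9 - 27*A^5 - 9*A
  A^5 * (30*d^2 + 6*d^4) = 6*A^13 + 54*A^9 + 96*A^5 + 54*A + 6*A^-3
  A^3 * (45*d + 37*d^3 + 2*d^5) = -2*A^13 - 47*A^9 - 176*A^5 - 176*A - 47*A^-3 - 2*A^-7
  A^1 * (27 + 78*d^2 + 21*d^4) = 21*A^9 + 162*A^5 + 309*A + 162*A^-3 + 21*A^-7
  A^-1 * (67*d + 53*d^3 + 6*d^5) = -6*A^9 - 83*A^5 - 286*A - 286*A^-3 - 83*A^-7 - 6*A^-11
  A^-3 * (12 + 53*d^2 + 18*d^4 + d^6) = A^9 + 24*A^5 + 140*A + 246*A^-3 + 140*A^-7 + 24*A^-11 + A^-15
  A^-5 * (14*d + 19*d^3 + 3*d^5) = -3*A^5 - 34*A - 101*A^-3 - 101*A^-7 - 34*A^-11 - 3*A^-15
  A^-7 * (6*d^2 + 3*d^4) = 3*A + 18*A^-3 + 30*A^-7 + 18*A^-11 + 3*A^-15
  A^-9 * (d^3) = -A^-3 - 3*A^-7 - 3*A^-11 - A^-15
Summing the groups: <K> = A^17 - A^13 + 2*A^9 - 3*A^5 + 2*A - 3*A^-3 + 2*A^-7 - A^-11
Normalise by the writhe: (-A^3)^(-w) = (-A^3)^(5) = -A^15, so f(A) = -A^15 * <K> = -A^32 + A^28 - 2*A^24 + 3*A^20 - 2*A^16 + 3*A^12 - 2*A^8 + A^4.
Substitute A = t^(-1/4), i.e. A^e → t^(-e/4): V(t) = t^-1 - 2*t^-2 + 3*t^-3 - 2*t^-4 + 3*t^-5 - 2*t^-6 + t^-7 - t^-8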